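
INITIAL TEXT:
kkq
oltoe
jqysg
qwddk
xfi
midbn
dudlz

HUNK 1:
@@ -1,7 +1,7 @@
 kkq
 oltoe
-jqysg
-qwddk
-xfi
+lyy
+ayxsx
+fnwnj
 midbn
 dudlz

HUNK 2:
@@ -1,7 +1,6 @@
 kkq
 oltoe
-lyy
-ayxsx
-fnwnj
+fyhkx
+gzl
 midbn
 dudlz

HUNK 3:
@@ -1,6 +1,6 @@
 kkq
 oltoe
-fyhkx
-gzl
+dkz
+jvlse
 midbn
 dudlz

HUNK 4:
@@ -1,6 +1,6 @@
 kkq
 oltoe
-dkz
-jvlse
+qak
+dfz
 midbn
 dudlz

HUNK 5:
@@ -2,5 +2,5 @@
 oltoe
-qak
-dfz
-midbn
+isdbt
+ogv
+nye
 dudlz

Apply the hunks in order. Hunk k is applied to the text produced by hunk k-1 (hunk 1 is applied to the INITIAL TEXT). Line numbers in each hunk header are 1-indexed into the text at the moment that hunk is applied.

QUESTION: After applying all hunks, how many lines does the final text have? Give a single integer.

Answer: 6

Derivation:
Hunk 1: at line 1 remove [jqysg,qwddk,xfi] add [lyy,ayxsx,fnwnj] -> 7 lines: kkq oltoe lyy ayxsx fnwnj midbn dudlz
Hunk 2: at line 1 remove [lyy,ayxsx,fnwnj] add [fyhkx,gzl] -> 6 lines: kkq oltoe fyhkx gzl midbn dudlz
Hunk 3: at line 1 remove [fyhkx,gzl] add [dkz,jvlse] -> 6 lines: kkq oltoe dkz jvlse midbn dudlz
Hunk 4: at line 1 remove [dkz,jvlse] add [qak,dfz] -> 6 lines: kkq oltoe qak dfz midbn dudlz
Hunk 5: at line 2 remove [qak,dfz,midbn] add [isdbt,ogv,nye] -> 6 lines: kkq oltoe isdbt ogv nye dudlz
Final line count: 6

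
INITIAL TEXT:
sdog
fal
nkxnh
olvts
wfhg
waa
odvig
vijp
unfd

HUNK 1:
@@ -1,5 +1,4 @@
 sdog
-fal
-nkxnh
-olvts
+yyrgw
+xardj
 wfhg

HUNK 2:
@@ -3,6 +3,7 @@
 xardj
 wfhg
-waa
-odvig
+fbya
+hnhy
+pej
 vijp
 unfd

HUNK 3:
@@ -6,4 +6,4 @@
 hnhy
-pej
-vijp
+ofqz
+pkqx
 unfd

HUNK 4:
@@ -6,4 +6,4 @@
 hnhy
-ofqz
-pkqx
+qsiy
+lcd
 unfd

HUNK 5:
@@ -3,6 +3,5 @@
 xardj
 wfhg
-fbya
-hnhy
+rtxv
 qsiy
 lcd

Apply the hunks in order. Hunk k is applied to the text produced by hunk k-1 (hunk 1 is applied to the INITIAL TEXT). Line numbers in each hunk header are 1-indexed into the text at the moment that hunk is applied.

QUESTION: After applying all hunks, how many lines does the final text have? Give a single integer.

Hunk 1: at line 1 remove [fal,nkxnh,olvts] add [yyrgw,xardj] -> 8 lines: sdog yyrgw xardj wfhg waa odvig vijp unfd
Hunk 2: at line 3 remove [waa,odvig] add [fbya,hnhy,pej] -> 9 lines: sdog yyrgw xardj wfhg fbya hnhy pej vijp unfd
Hunk 3: at line 6 remove [pej,vijp] add [ofqz,pkqx] -> 9 lines: sdog yyrgw xardj wfhg fbya hnhy ofqz pkqx unfd
Hunk 4: at line 6 remove [ofqz,pkqx] add [qsiy,lcd] -> 9 lines: sdog yyrgw xardj wfhg fbya hnhy qsiy lcd unfd
Hunk 5: at line 3 remove [fbya,hnhy] add [rtxv] -> 8 lines: sdog yyrgw xardj wfhg rtxv qsiy lcd unfd
Final line count: 8

Answer: 8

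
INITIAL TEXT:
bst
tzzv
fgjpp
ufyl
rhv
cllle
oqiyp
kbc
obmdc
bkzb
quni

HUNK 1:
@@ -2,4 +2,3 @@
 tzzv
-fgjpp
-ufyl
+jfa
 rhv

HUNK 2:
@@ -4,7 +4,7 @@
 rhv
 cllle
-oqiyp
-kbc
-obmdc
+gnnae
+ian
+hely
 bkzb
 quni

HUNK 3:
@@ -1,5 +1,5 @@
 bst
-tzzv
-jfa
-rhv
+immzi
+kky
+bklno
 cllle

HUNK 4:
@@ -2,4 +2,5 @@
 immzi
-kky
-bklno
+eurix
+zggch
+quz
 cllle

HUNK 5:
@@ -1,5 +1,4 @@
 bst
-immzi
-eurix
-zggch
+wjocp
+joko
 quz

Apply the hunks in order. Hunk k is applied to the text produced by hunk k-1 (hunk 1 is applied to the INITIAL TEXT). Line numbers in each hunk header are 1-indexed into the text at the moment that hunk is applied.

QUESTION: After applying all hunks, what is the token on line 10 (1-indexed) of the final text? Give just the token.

Hunk 1: at line 2 remove [fgjpp,ufyl] add [jfa] -> 10 lines: bst tzzv jfa rhv cllle oqiyp kbc obmdc bkzb quni
Hunk 2: at line 4 remove [oqiyp,kbc,obmdc] add [gnnae,ian,hely] -> 10 lines: bst tzzv jfa rhv cllle gnnae ian hely bkzb quni
Hunk 3: at line 1 remove [tzzv,jfa,rhv] add [immzi,kky,bklno] -> 10 lines: bst immzi kky bklno cllle gnnae ian hely bkzb quni
Hunk 4: at line 2 remove [kky,bklno] add [eurix,zggch,quz] -> 11 lines: bst immzi eurix zggch quz cllle gnnae ian hely bkzb quni
Hunk 5: at line 1 remove [immzi,eurix,zggch] add [wjocp,joko] -> 10 lines: bst wjocp joko quz cllle gnnae ian hely bkzb quni
Final line 10: quni

Answer: quni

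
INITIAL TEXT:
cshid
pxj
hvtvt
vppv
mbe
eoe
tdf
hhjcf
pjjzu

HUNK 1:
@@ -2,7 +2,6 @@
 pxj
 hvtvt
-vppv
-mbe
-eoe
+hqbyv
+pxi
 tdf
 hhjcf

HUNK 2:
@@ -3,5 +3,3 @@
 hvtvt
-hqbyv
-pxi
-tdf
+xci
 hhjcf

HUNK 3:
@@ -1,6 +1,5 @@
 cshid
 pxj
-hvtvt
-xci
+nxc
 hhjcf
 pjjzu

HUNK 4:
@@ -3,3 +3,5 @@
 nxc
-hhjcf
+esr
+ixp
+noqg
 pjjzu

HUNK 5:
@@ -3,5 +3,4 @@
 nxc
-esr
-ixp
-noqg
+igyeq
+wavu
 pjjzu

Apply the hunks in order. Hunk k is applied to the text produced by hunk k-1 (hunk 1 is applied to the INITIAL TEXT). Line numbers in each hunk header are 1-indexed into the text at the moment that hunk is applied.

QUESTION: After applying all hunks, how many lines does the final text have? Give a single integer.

Hunk 1: at line 2 remove [vppv,mbe,eoe] add [hqbyv,pxi] -> 8 lines: cshid pxj hvtvt hqbyv pxi tdf hhjcf pjjzu
Hunk 2: at line 3 remove [hqbyv,pxi,tdf] add [xci] -> 6 lines: cshid pxj hvtvt xci hhjcf pjjzu
Hunk 3: at line 1 remove [hvtvt,xci] add [nxc] -> 5 lines: cshid pxj nxc hhjcf pjjzu
Hunk 4: at line 3 remove [hhjcf] add [esr,ixp,noqg] -> 7 lines: cshid pxj nxc esr ixp noqg pjjzu
Hunk 5: at line 3 remove [esr,ixp,noqg] add [igyeq,wavu] -> 6 lines: cshid pxj nxc igyeq wavu pjjzu
Final line count: 6

Answer: 6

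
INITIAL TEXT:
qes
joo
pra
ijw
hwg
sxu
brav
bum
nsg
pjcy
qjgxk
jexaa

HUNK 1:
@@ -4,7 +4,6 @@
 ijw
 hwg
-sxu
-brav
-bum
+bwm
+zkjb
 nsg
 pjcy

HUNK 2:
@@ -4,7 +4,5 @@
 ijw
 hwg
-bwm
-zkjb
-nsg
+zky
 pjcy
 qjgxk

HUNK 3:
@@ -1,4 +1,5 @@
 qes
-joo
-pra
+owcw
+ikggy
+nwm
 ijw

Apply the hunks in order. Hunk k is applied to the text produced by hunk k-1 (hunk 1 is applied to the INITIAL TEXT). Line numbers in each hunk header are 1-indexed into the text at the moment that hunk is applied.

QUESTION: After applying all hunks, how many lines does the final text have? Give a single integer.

Answer: 10

Derivation:
Hunk 1: at line 4 remove [sxu,brav,bum] add [bwm,zkjb] -> 11 lines: qes joo pra ijw hwg bwm zkjb nsg pjcy qjgxk jexaa
Hunk 2: at line 4 remove [bwm,zkjb,nsg] add [zky] -> 9 lines: qes joo pra ijw hwg zky pjcy qjgxk jexaa
Hunk 3: at line 1 remove [joo,pra] add [owcw,ikggy,nwm] -> 10 lines: qes owcw ikggy nwm ijw hwg zky pjcy qjgxk jexaa
Final line count: 10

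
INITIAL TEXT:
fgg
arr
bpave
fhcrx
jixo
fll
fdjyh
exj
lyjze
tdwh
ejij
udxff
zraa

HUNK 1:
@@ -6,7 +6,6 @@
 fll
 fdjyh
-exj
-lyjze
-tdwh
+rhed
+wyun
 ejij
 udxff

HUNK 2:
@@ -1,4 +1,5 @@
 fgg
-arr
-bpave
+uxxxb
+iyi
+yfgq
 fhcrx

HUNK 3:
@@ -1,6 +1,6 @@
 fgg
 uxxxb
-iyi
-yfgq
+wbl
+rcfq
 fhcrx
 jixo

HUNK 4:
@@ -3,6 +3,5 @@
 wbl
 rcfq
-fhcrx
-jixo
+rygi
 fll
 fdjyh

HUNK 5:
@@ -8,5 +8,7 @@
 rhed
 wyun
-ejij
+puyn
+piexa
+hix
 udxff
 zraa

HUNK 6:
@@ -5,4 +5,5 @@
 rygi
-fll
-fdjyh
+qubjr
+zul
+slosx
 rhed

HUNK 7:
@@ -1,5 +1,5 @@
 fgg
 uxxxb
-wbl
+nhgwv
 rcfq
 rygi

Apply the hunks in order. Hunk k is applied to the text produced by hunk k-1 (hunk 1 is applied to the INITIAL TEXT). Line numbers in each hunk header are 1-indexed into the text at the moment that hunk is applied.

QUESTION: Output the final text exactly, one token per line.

Hunk 1: at line 6 remove [exj,lyjze,tdwh] add [rhed,wyun] -> 12 lines: fgg arr bpave fhcrx jixo fll fdjyh rhed wyun ejij udxff zraa
Hunk 2: at line 1 remove [arr,bpave] add [uxxxb,iyi,yfgq] -> 13 lines: fgg uxxxb iyi yfgq fhcrx jixo fll fdjyh rhed wyun ejij udxff zraa
Hunk 3: at line 1 remove [iyi,yfgq] add [wbl,rcfq] -> 13 lines: fgg uxxxb wbl rcfq fhcrx jixo fll fdjyh rhed wyun ejij udxff zraa
Hunk 4: at line 3 remove [fhcrx,jixo] add [rygi] -> 12 lines: fgg uxxxb wbl rcfq rygi fll fdjyh rhed wyun ejij udxff zraa
Hunk 5: at line 8 remove [ejij] add [puyn,piexa,hix] -> 14 lines: fgg uxxxb wbl rcfq rygi fll fdjyh rhed wyun puyn piexa hix udxff zraa
Hunk 6: at line 5 remove [fll,fdjyh] add [qubjr,zul,slosx] -> 15 lines: fgg uxxxb wbl rcfq rygi qubjr zul slosx rhed wyun puyn piexa hix udxff zraa
Hunk 7: at line 1 remove [wbl] add [nhgwv] -> 15 lines: fgg uxxxb nhgwv rcfq rygi qubjr zul slosx rhed wyun puyn piexa hix udxff zraa

Answer: fgg
uxxxb
nhgwv
rcfq
rygi
qubjr
zul
slosx
rhed
wyun
puyn
piexa
hix
udxff
zraa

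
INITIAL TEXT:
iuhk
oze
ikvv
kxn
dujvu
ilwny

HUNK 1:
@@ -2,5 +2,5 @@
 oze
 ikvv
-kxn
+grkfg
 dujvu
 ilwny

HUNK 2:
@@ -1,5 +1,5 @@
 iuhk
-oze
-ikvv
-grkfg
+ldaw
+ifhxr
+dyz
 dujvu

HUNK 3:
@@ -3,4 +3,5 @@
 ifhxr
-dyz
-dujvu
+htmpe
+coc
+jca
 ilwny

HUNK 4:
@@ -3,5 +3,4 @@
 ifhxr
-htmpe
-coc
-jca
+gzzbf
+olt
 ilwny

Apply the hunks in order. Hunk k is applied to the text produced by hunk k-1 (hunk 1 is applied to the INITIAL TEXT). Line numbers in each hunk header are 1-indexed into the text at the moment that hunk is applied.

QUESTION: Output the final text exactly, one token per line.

Answer: iuhk
ldaw
ifhxr
gzzbf
olt
ilwny

Derivation:
Hunk 1: at line 2 remove [kxn] add [grkfg] -> 6 lines: iuhk oze ikvv grkfg dujvu ilwny
Hunk 2: at line 1 remove [oze,ikvv,grkfg] add [ldaw,ifhxr,dyz] -> 6 lines: iuhk ldaw ifhxr dyz dujvu ilwny
Hunk 3: at line 3 remove [dyz,dujvu] add [htmpe,coc,jca] -> 7 lines: iuhk ldaw ifhxr htmpe coc jca ilwny
Hunk 4: at line 3 remove [htmpe,coc,jca] add [gzzbf,olt] -> 6 lines: iuhk ldaw ifhxr gzzbf olt ilwny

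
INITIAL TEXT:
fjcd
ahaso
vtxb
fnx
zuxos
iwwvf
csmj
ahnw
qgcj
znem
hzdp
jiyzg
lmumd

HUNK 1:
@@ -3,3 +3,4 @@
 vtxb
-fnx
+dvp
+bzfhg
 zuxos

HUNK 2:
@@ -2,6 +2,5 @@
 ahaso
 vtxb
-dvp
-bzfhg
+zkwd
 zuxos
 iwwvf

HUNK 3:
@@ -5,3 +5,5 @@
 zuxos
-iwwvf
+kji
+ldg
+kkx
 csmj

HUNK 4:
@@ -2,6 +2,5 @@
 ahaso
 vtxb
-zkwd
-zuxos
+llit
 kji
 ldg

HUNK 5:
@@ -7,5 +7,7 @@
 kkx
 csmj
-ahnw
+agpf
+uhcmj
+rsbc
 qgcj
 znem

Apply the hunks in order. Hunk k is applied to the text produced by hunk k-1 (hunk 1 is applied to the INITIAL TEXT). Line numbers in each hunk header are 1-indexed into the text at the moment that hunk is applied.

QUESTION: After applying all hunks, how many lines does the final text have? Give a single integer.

Hunk 1: at line 3 remove [fnx] add [dvp,bzfhg] -> 14 lines: fjcd ahaso vtxb dvp bzfhg zuxos iwwvf csmj ahnw qgcj znem hzdp jiyzg lmumd
Hunk 2: at line 2 remove [dvp,bzfhg] add [zkwd] -> 13 lines: fjcd ahaso vtxb zkwd zuxos iwwvf csmj ahnw qgcj znem hzdp jiyzg lmumd
Hunk 3: at line 5 remove [iwwvf] add [kji,ldg,kkx] -> 15 lines: fjcd ahaso vtxb zkwd zuxos kji ldg kkx csmj ahnw qgcj znem hzdp jiyzg lmumd
Hunk 4: at line 2 remove [zkwd,zuxos] add [llit] -> 14 lines: fjcd ahaso vtxb llit kji ldg kkx csmj ahnw qgcj znem hzdp jiyzg lmumd
Hunk 5: at line 7 remove [ahnw] add [agpf,uhcmj,rsbc] -> 16 lines: fjcd ahaso vtxb llit kji ldg kkx csmj agpf uhcmj rsbc qgcj znem hzdp jiyzg lmumd
Final line count: 16

Answer: 16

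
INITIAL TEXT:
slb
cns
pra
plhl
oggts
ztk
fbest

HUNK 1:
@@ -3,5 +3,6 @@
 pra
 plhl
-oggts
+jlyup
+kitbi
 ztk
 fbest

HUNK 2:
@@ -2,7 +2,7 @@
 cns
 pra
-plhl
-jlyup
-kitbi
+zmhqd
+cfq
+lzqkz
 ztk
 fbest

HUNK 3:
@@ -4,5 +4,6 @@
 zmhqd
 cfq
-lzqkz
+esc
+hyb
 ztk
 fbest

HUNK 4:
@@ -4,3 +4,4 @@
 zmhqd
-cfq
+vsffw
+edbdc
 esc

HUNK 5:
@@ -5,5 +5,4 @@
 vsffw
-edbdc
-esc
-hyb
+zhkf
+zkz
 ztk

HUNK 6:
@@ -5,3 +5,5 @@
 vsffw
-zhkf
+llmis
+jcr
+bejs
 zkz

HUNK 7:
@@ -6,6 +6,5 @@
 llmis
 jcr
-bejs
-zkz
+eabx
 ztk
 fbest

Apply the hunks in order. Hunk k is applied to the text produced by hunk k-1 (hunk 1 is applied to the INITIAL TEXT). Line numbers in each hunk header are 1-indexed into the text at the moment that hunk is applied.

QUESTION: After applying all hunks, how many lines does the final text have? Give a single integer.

Answer: 10

Derivation:
Hunk 1: at line 3 remove [oggts] add [jlyup,kitbi] -> 8 lines: slb cns pra plhl jlyup kitbi ztk fbest
Hunk 2: at line 2 remove [plhl,jlyup,kitbi] add [zmhqd,cfq,lzqkz] -> 8 lines: slb cns pra zmhqd cfq lzqkz ztk fbest
Hunk 3: at line 4 remove [lzqkz] add [esc,hyb] -> 9 lines: slb cns pra zmhqd cfq esc hyb ztk fbest
Hunk 4: at line 4 remove [cfq] add [vsffw,edbdc] -> 10 lines: slb cns pra zmhqd vsffw edbdc esc hyb ztk fbest
Hunk 5: at line 5 remove [edbdc,esc,hyb] add [zhkf,zkz] -> 9 lines: slb cns pra zmhqd vsffw zhkf zkz ztk fbest
Hunk 6: at line 5 remove [zhkf] add [llmis,jcr,bejs] -> 11 lines: slb cns pra zmhqd vsffw llmis jcr bejs zkz ztk fbest
Hunk 7: at line 6 remove [bejs,zkz] add [eabx] -> 10 lines: slb cns pra zmhqd vsffw llmis jcr eabx ztk fbest
Final line count: 10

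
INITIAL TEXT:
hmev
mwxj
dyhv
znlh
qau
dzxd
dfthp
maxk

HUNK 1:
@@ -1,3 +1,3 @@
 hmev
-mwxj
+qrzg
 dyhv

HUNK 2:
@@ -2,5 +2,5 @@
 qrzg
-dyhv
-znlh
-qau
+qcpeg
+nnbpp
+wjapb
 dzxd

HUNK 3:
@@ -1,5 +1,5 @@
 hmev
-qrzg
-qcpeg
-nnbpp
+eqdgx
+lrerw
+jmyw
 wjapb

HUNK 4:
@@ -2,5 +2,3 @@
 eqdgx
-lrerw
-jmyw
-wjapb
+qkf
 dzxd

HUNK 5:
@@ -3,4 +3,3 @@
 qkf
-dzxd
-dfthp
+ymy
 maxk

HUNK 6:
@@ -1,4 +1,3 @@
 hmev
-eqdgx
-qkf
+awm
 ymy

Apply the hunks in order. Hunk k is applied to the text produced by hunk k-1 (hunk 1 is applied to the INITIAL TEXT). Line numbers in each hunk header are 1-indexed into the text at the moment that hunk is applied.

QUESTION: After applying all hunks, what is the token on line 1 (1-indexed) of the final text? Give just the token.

Hunk 1: at line 1 remove [mwxj] add [qrzg] -> 8 lines: hmev qrzg dyhv znlh qau dzxd dfthp maxk
Hunk 2: at line 2 remove [dyhv,znlh,qau] add [qcpeg,nnbpp,wjapb] -> 8 lines: hmev qrzg qcpeg nnbpp wjapb dzxd dfthp maxk
Hunk 3: at line 1 remove [qrzg,qcpeg,nnbpp] add [eqdgx,lrerw,jmyw] -> 8 lines: hmev eqdgx lrerw jmyw wjapb dzxd dfthp maxk
Hunk 4: at line 2 remove [lrerw,jmyw,wjapb] add [qkf] -> 6 lines: hmev eqdgx qkf dzxd dfthp maxk
Hunk 5: at line 3 remove [dzxd,dfthp] add [ymy] -> 5 lines: hmev eqdgx qkf ymy maxk
Hunk 6: at line 1 remove [eqdgx,qkf] add [awm] -> 4 lines: hmev awm ymy maxk
Final line 1: hmev

Answer: hmev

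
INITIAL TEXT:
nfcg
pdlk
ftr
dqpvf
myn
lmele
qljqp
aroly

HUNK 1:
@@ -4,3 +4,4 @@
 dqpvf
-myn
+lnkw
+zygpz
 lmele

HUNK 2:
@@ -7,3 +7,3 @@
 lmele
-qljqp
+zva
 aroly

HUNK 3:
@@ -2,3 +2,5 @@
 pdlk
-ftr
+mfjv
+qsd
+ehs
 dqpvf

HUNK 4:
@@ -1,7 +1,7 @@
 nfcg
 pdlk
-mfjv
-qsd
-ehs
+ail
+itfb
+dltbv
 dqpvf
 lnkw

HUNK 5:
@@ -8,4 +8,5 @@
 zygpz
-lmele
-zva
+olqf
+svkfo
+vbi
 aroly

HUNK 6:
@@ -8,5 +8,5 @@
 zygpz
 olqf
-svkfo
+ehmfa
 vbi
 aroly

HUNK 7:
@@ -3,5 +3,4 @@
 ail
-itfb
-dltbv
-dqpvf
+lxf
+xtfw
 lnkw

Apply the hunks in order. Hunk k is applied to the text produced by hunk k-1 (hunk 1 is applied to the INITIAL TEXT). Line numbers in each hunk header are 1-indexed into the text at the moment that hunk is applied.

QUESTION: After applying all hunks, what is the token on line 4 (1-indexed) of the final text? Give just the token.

Answer: lxf

Derivation:
Hunk 1: at line 4 remove [myn] add [lnkw,zygpz] -> 9 lines: nfcg pdlk ftr dqpvf lnkw zygpz lmele qljqp aroly
Hunk 2: at line 7 remove [qljqp] add [zva] -> 9 lines: nfcg pdlk ftr dqpvf lnkw zygpz lmele zva aroly
Hunk 3: at line 2 remove [ftr] add [mfjv,qsd,ehs] -> 11 lines: nfcg pdlk mfjv qsd ehs dqpvf lnkw zygpz lmele zva aroly
Hunk 4: at line 1 remove [mfjv,qsd,ehs] add [ail,itfb,dltbv] -> 11 lines: nfcg pdlk ail itfb dltbv dqpvf lnkw zygpz lmele zva aroly
Hunk 5: at line 8 remove [lmele,zva] add [olqf,svkfo,vbi] -> 12 lines: nfcg pdlk ail itfb dltbv dqpvf lnkw zygpz olqf svkfo vbi aroly
Hunk 6: at line 8 remove [svkfo] add [ehmfa] -> 12 lines: nfcg pdlk ail itfb dltbv dqpvf lnkw zygpz olqf ehmfa vbi aroly
Hunk 7: at line 3 remove [itfb,dltbv,dqpvf] add [lxf,xtfw] -> 11 lines: nfcg pdlk ail lxf xtfw lnkw zygpz olqf ehmfa vbi aroly
Final line 4: lxf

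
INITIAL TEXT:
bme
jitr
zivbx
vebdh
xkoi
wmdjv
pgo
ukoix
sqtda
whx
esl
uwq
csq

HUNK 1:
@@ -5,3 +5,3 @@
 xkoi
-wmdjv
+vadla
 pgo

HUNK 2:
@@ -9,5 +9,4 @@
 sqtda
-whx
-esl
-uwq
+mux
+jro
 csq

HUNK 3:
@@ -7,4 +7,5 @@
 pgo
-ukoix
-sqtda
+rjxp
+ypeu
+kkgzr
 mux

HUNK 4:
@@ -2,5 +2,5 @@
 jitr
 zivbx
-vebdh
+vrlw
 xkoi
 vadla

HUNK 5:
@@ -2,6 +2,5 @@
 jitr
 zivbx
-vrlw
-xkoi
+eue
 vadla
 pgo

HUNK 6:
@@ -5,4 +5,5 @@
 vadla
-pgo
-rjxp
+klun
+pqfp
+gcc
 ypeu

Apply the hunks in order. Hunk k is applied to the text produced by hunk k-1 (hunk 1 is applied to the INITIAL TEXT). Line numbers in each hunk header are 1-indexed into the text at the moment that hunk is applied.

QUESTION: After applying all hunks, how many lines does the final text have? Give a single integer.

Hunk 1: at line 5 remove [wmdjv] add [vadla] -> 13 lines: bme jitr zivbx vebdh xkoi vadla pgo ukoix sqtda whx esl uwq csq
Hunk 2: at line 9 remove [whx,esl,uwq] add [mux,jro] -> 12 lines: bme jitr zivbx vebdh xkoi vadla pgo ukoix sqtda mux jro csq
Hunk 3: at line 7 remove [ukoix,sqtda] add [rjxp,ypeu,kkgzr] -> 13 lines: bme jitr zivbx vebdh xkoi vadla pgo rjxp ypeu kkgzr mux jro csq
Hunk 4: at line 2 remove [vebdh] add [vrlw] -> 13 lines: bme jitr zivbx vrlw xkoi vadla pgo rjxp ypeu kkgzr mux jro csq
Hunk 5: at line 2 remove [vrlw,xkoi] add [eue] -> 12 lines: bme jitr zivbx eue vadla pgo rjxp ypeu kkgzr mux jro csq
Hunk 6: at line 5 remove [pgo,rjxp] add [klun,pqfp,gcc] -> 13 lines: bme jitr zivbx eue vadla klun pqfp gcc ypeu kkgzr mux jro csq
Final line count: 13

Answer: 13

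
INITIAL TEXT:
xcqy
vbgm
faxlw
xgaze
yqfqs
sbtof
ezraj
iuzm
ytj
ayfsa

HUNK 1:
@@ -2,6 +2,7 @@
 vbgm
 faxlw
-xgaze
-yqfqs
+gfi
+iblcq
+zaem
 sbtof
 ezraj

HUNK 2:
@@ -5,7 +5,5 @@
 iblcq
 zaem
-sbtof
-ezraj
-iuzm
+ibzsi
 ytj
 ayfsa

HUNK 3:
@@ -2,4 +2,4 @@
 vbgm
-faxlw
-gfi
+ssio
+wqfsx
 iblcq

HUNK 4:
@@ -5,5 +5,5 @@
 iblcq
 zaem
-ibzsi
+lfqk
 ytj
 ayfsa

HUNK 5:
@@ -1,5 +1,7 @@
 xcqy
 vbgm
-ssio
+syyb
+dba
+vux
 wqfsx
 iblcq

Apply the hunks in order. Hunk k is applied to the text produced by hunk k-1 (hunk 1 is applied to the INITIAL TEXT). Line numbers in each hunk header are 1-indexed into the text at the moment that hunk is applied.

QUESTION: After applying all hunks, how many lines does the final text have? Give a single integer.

Hunk 1: at line 2 remove [xgaze,yqfqs] add [gfi,iblcq,zaem] -> 11 lines: xcqy vbgm faxlw gfi iblcq zaem sbtof ezraj iuzm ytj ayfsa
Hunk 2: at line 5 remove [sbtof,ezraj,iuzm] add [ibzsi] -> 9 lines: xcqy vbgm faxlw gfi iblcq zaem ibzsi ytj ayfsa
Hunk 3: at line 2 remove [faxlw,gfi] add [ssio,wqfsx] -> 9 lines: xcqy vbgm ssio wqfsx iblcq zaem ibzsi ytj ayfsa
Hunk 4: at line 5 remove [ibzsi] add [lfqk] -> 9 lines: xcqy vbgm ssio wqfsx iblcq zaem lfqk ytj ayfsa
Hunk 5: at line 1 remove [ssio] add [syyb,dba,vux] -> 11 lines: xcqy vbgm syyb dba vux wqfsx iblcq zaem lfqk ytj ayfsa
Final line count: 11

Answer: 11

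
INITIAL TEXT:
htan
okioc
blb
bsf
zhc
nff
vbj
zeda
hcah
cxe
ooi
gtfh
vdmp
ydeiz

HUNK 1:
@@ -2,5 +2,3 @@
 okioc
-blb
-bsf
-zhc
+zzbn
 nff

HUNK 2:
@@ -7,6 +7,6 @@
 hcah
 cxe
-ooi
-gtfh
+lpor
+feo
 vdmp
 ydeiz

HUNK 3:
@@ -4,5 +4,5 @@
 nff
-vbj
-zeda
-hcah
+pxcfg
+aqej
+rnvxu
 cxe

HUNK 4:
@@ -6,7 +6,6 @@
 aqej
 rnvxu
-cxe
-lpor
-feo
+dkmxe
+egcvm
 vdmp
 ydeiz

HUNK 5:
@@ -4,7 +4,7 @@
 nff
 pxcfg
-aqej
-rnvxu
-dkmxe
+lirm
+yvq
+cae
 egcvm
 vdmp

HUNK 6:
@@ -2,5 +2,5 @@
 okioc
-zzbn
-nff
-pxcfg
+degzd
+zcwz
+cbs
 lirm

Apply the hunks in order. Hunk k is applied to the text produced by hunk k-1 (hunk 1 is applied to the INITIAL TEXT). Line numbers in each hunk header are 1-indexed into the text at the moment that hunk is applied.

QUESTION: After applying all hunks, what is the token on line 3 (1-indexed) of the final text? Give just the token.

Hunk 1: at line 2 remove [blb,bsf,zhc] add [zzbn] -> 12 lines: htan okioc zzbn nff vbj zeda hcah cxe ooi gtfh vdmp ydeiz
Hunk 2: at line 7 remove [ooi,gtfh] add [lpor,feo] -> 12 lines: htan okioc zzbn nff vbj zeda hcah cxe lpor feo vdmp ydeiz
Hunk 3: at line 4 remove [vbj,zeda,hcah] add [pxcfg,aqej,rnvxu] -> 12 lines: htan okioc zzbn nff pxcfg aqej rnvxu cxe lpor feo vdmp ydeiz
Hunk 4: at line 6 remove [cxe,lpor,feo] add [dkmxe,egcvm] -> 11 lines: htan okioc zzbn nff pxcfg aqej rnvxu dkmxe egcvm vdmp ydeiz
Hunk 5: at line 4 remove [aqej,rnvxu,dkmxe] add [lirm,yvq,cae] -> 11 lines: htan okioc zzbn nff pxcfg lirm yvq cae egcvm vdmp ydeiz
Hunk 6: at line 2 remove [zzbn,nff,pxcfg] add [degzd,zcwz,cbs] -> 11 lines: htan okioc degzd zcwz cbs lirm yvq cae egcvm vdmp ydeiz
Final line 3: degzd

Answer: degzd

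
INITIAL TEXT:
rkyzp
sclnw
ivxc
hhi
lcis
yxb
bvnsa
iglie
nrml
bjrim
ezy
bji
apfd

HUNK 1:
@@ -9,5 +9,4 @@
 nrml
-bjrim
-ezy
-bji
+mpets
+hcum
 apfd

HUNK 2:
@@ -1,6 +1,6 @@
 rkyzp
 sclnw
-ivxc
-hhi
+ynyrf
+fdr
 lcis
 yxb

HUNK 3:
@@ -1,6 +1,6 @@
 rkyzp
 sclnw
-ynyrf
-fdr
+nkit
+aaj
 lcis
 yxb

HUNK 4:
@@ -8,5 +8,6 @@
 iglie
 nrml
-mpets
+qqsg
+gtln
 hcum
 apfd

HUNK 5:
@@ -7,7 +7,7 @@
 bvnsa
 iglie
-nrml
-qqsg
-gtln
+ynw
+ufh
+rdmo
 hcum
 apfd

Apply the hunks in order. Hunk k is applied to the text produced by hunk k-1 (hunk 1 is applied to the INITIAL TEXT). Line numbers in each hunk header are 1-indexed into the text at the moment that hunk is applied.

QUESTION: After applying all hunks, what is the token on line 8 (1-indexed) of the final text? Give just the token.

Hunk 1: at line 9 remove [bjrim,ezy,bji] add [mpets,hcum] -> 12 lines: rkyzp sclnw ivxc hhi lcis yxb bvnsa iglie nrml mpets hcum apfd
Hunk 2: at line 1 remove [ivxc,hhi] add [ynyrf,fdr] -> 12 lines: rkyzp sclnw ynyrf fdr lcis yxb bvnsa iglie nrml mpets hcum apfd
Hunk 3: at line 1 remove [ynyrf,fdr] add [nkit,aaj] -> 12 lines: rkyzp sclnw nkit aaj lcis yxb bvnsa iglie nrml mpets hcum apfd
Hunk 4: at line 8 remove [mpets] add [qqsg,gtln] -> 13 lines: rkyzp sclnw nkit aaj lcis yxb bvnsa iglie nrml qqsg gtln hcum apfd
Hunk 5: at line 7 remove [nrml,qqsg,gtln] add [ynw,ufh,rdmo] -> 13 lines: rkyzp sclnw nkit aaj lcis yxb bvnsa iglie ynw ufh rdmo hcum apfd
Final line 8: iglie

Answer: iglie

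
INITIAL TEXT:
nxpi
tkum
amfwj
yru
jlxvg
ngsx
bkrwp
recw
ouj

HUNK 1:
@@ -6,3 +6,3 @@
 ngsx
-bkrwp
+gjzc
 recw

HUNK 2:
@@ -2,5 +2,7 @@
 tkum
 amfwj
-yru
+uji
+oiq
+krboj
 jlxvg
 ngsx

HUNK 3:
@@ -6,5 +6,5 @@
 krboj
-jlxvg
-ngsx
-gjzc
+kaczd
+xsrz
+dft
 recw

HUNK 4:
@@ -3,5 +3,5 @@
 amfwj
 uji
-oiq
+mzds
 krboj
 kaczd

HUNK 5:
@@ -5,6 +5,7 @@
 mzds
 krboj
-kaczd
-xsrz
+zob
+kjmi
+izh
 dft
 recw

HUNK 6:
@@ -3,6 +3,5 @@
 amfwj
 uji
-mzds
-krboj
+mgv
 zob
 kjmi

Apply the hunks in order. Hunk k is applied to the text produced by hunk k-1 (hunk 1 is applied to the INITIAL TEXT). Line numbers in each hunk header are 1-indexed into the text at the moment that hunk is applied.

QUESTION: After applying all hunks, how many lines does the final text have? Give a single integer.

Hunk 1: at line 6 remove [bkrwp] add [gjzc] -> 9 lines: nxpi tkum amfwj yru jlxvg ngsx gjzc recw ouj
Hunk 2: at line 2 remove [yru] add [uji,oiq,krboj] -> 11 lines: nxpi tkum amfwj uji oiq krboj jlxvg ngsx gjzc recw ouj
Hunk 3: at line 6 remove [jlxvg,ngsx,gjzc] add [kaczd,xsrz,dft] -> 11 lines: nxpi tkum amfwj uji oiq krboj kaczd xsrz dft recw ouj
Hunk 4: at line 3 remove [oiq] add [mzds] -> 11 lines: nxpi tkum amfwj uji mzds krboj kaczd xsrz dft recw ouj
Hunk 5: at line 5 remove [kaczd,xsrz] add [zob,kjmi,izh] -> 12 lines: nxpi tkum amfwj uji mzds krboj zob kjmi izh dft recw ouj
Hunk 6: at line 3 remove [mzds,krboj] add [mgv] -> 11 lines: nxpi tkum amfwj uji mgv zob kjmi izh dft recw ouj
Final line count: 11

Answer: 11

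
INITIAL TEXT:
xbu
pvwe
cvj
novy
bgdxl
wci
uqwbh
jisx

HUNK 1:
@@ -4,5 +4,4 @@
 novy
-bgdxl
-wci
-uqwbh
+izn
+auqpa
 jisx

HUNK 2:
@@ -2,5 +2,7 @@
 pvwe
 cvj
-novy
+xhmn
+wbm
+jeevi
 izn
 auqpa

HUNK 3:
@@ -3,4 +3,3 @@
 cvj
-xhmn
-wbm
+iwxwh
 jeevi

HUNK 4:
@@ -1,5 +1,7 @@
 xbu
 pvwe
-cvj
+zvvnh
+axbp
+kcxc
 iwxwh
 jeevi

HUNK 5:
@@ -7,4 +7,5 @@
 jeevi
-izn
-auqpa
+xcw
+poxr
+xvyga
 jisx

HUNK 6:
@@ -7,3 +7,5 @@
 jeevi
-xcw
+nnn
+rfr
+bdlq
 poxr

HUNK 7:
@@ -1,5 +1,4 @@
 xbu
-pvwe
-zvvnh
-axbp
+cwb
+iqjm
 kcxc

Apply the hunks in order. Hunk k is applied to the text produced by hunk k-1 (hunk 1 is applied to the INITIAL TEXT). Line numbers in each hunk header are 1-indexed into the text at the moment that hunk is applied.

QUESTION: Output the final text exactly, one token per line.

Hunk 1: at line 4 remove [bgdxl,wci,uqwbh] add [izn,auqpa] -> 7 lines: xbu pvwe cvj novy izn auqpa jisx
Hunk 2: at line 2 remove [novy] add [xhmn,wbm,jeevi] -> 9 lines: xbu pvwe cvj xhmn wbm jeevi izn auqpa jisx
Hunk 3: at line 3 remove [xhmn,wbm] add [iwxwh] -> 8 lines: xbu pvwe cvj iwxwh jeevi izn auqpa jisx
Hunk 4: at line 1 remove [cvj] add [zvvnh,axbp,kcxc] -> 10 lines: xbu pvwe zvvnh axbp kcxc iwxwh jeevi izn auqpa jisx
Hunk 5: at line 7 remove [izn,auqpa] add [xcw,poxr,xvyga] -> 11 lines: xbu pvwe zvvnh axbp kcxc iwxwh jeevi xcw poxr xvyga jisx
Hunk 6: at line 7 remove [xcw] add [nnn,rfr,bdlq] -> 13 lines: xbu pvwe zvvnh axbp kcxc iwxwh jeevi nnn rfr bdlq poxr xvyga jisx
Hunk 7: at line 1 remove [pvwe,zvvnh,axbp] add [cwb,iqjm] -> 12 lines: xbu cwb iqjm kcxc iwxwh jeevi nnn rfr bdlq poxr xvyga jisx

Answer: xbu
cwb
iqjm
kcxc
iwxwh
jeevi
nnn
rfr
bdlq
poxr
xvyga
jisx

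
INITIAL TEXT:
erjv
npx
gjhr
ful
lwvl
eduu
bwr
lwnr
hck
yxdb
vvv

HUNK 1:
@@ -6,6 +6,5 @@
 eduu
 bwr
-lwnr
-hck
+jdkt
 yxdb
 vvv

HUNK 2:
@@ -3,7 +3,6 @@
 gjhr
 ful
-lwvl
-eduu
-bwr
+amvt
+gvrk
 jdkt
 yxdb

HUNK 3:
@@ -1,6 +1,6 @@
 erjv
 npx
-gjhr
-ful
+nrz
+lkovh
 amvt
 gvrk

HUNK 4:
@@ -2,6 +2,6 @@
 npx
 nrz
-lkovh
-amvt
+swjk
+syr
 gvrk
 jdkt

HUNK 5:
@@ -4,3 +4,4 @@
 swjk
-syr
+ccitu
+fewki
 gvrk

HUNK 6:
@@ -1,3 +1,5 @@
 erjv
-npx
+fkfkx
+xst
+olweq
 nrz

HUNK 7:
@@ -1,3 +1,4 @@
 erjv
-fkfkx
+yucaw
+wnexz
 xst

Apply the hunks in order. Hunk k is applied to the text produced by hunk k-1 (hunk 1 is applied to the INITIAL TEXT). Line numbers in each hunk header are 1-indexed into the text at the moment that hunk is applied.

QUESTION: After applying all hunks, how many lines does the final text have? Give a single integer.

Hunk 1: at line 6 remove [lwnr,hck] add [jdkt] -> 10 lines: erjv npx gjhr ful lwvl eduu bwr jdkt yxdb vvv
Hunk 2: at line 3 remove [lwvl,eduu,bwr] add [amvt,gvrk] -> 9 lines: erjv npx gjhr ful amvt gvrk jdkt yxdb vvv
Hunk 3: at line 1 remove [gjhr,ful] add [nrz,lkovh] -> 9 lines: erjv npx nrz lkovh amvt gvrk jdkt yxdb vvv
Hunk 4: at line 2 remove [lkovh,amvt] add [swjk,syr] -> 9 lines: erjv npx nrz swjk syr gvrk jdkt yxdb vvv
Hunk 5: at line 4 remove [syr] add [ccitu,fewki] -> 10 lines: erjv npx nrz swjk ccitu fewki gvrk jdkt yxdb vvv
Hunk 6: at line 1 remove [npx] add [fkfkx,xst,olweq] -> 12 lines: erjv fkfkx xst olweq nrz swjk ccitu fewki gvrk jdkt yxdb vvv
Hunk 7: at line 1 remove [fkfkx] add [yucaw,wnexz] -> 13 lines: erjv yucaw wnexz xst olweq nrz swjk ccitu fewki gvrk jdkt yxdb vvv
Final line count: 13

Answer: 13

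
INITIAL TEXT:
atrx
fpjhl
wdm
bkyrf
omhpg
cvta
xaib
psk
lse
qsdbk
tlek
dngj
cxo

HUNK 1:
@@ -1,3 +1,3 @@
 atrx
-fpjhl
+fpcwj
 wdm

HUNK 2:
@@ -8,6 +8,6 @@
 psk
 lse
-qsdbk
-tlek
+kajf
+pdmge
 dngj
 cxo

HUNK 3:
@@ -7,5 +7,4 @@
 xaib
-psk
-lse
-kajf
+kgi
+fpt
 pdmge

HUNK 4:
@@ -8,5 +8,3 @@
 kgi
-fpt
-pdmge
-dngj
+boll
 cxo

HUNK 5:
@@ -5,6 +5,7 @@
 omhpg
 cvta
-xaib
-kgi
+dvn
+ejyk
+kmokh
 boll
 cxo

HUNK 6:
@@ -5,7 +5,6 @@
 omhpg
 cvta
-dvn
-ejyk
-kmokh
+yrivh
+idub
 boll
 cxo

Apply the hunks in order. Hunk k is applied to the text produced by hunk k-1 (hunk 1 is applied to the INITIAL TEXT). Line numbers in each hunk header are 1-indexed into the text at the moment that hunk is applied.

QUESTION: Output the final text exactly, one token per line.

Hunk 1: at line 1 remove [fpjhl] add [fpcwj] -> 13 lines: atrx fpcwj wdm bkyrf omhpg cvta xaib psk lse qsdbk tlek dngj cxo
Hunk 2: at line 8 remove [qsdbk,tlek] add [kajf,pdmge] -> 13 lines: atrx fpcwj wdm bkyrf omhpg cvta xaib psk lse kajf pdmge dngj cxo
Hunk 3: at line 7 remove [psk,lse,kajf] add [kgi,fpt] -> 12 lines: atrx fpcwj wdm bkyrf omhpg cvta xaib kgi fpt pdmge dngj cxo
Hunk 4: at line 8 remove [fpt,pdmge,dngj] add [boll] -> 10 lines: atrx fpcwj wdm bkyrf omhpg cvta xaib kgi boll cxo
Hunk 5: at line 5 remove [xaib,kgi] add [dvn,ejyk,kmokh] -> 11 lines: atrx fpcwj wdm bkyrf omhpg cvta dvn ejyk kmokh boll cxo
Hunk 6: at line 5 remove [dvn,ejyk,kmokh] add [yrivh,idub] -> 10 lines: atrx fpcwj wdm bkyrf omhpg cvta yrivh idub boll cxo

Answer: atrx
fpcwj
wdm
bkyrf
omhpg
cvta
yrivh
idub
boll
cxo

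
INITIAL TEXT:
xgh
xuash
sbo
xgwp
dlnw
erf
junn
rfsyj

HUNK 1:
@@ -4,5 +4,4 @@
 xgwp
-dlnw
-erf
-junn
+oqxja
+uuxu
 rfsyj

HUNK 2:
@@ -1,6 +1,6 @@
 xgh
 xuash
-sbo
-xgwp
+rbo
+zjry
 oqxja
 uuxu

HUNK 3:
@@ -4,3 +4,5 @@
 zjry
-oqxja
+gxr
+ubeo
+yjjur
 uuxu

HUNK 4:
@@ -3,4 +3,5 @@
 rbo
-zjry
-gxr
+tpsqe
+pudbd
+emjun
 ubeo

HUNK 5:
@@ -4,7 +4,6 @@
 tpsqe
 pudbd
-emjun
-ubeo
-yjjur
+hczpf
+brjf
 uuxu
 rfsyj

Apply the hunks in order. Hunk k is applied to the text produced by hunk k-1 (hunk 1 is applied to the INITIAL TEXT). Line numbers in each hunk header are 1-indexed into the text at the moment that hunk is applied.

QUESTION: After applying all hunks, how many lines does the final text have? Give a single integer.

Hunk 1: at line 4 remove [dlnw,erf,junn] add [oqxja,uuxu] -> 7 lines: xgh xuash sbo xgwp oqxja uuxu rfsyj
Hunk 2: at line 1 remove [sbo,xgwp] add [rbo,zjry] -> 7 lines: xgh xuash rbo zjry oqxja uuxu rfsyj
Hunk 3: at line 4 remove [oqxja] add [gxr,ubeo,yjjur] -> 9 lines: xgh xuash rbo zjry gxr ubeo yjjur uuxu rfsyj
Hunk 4: at line 3 remove [zjry,gxr] add [tpsqe,pudbd,emjun] -> 10 lines: xgh xuash rbo tpsqe pudbd emjun ubeo yjjur uuxu rfsyj
Hunk 5: at line 4 remove [emjun,ubeo,yjjur] add [hczpf,brjf] -> 9 lines: xgh xuash rbo tpsqe pudbd hczpf brjf uuxu rfsyj
Final line count: 9

Answer: 9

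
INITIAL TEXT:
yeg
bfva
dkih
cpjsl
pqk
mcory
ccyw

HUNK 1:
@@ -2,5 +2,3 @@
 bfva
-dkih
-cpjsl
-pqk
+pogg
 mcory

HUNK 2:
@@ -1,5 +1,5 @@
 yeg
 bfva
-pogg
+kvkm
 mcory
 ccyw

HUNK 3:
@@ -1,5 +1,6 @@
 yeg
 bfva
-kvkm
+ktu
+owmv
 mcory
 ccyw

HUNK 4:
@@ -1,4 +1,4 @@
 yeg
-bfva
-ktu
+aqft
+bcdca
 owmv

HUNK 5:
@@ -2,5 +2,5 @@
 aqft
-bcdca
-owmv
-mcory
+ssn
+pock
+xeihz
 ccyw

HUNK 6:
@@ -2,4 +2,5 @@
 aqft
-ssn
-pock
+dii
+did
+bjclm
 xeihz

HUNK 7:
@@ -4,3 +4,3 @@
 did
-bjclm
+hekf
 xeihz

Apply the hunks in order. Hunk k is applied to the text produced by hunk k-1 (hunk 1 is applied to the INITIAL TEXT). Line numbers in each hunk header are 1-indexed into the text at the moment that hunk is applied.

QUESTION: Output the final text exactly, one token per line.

Answer: yeg
aqft
dii
did
hekf
xeihz
ccyw

Derivation:
Hunk 1: at line 2 remove [dkih,cpjsl,pqk] add [pogg] -> 5 lines: yeg bfva pogg mcory ccyw
Hunk 2: at line 1 remove [pogg] add [kvkm] -> 5 lines: yeg bfva kvkm mcory ccyw
Hunk 3: at line 1 remove [kvkm] add [ktu,owmv] -> 6 lines: yeg bfva ktu owmv mcory ccyw
Hunk 4: at line 1 remove [bfva,ktu] add [aqft,bcdca] -> 6 lines: yeg aqft bcdca owmv mcory ccyw
Hunk 5: at line 2 remove [bcdca,owmv,mcory] add [ssn,pock,xeihz] -> 6 lines: yeg aqft ssn pock xeihz ccyw
Hunk 6: at line 2 remove [ssn,pock] add [dii,did,bjclm] -> 7 lines: yeg aqft dii did bjclm xeihz ccyw
Hunk 7: at line 4 remove [bjclm] add [hekf] -> 7 lines: yeg aqft dii did hekf xeihz ccyw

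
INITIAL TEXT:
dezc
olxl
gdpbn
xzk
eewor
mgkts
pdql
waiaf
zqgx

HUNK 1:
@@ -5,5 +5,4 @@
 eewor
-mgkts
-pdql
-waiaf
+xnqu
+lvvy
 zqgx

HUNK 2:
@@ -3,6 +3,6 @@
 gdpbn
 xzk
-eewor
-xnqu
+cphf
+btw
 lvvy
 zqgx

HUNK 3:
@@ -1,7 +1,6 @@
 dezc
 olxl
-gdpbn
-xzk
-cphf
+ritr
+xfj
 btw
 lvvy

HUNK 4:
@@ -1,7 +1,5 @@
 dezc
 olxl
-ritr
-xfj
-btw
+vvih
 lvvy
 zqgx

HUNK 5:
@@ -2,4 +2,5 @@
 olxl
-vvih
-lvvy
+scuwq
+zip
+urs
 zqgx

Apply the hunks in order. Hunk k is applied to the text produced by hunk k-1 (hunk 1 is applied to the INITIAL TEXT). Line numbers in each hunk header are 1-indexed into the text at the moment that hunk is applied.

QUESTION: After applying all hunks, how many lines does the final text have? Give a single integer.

Answer: 6

Derivation:
Hunk 1: at line 5 remove [mgkts,pdql,waiaf] add [xnqu,lvvy] -> 8 lines: dezc olxl gdpbn xzk eewor xnqu lvvy zqgx
Hunk 2: at line 3 remove [eewor,xnqu] add [cphf,btw] -> 8 lines: dezc olxl gdpbn xzk cphf btw lvvy zqgx
Hunk 3: at line 1 remove [gdpbn,xzk,cphf] add [ritr,xfj] -> 7 lines: dezc olxl ritr xfj btw lvvy zqgx
Hunk 4: at line 1 remove [ritr,xfj,btw] add [vvih] -> 5 lines: dezc olxl vvih lvvy zqgx
Hunk 5: at line 2 remove [vvih,lvvy] add [scuwq,zip,urs] -> 6 lines: dezc olxl scuwq zip urs zqgx
Final line count: 6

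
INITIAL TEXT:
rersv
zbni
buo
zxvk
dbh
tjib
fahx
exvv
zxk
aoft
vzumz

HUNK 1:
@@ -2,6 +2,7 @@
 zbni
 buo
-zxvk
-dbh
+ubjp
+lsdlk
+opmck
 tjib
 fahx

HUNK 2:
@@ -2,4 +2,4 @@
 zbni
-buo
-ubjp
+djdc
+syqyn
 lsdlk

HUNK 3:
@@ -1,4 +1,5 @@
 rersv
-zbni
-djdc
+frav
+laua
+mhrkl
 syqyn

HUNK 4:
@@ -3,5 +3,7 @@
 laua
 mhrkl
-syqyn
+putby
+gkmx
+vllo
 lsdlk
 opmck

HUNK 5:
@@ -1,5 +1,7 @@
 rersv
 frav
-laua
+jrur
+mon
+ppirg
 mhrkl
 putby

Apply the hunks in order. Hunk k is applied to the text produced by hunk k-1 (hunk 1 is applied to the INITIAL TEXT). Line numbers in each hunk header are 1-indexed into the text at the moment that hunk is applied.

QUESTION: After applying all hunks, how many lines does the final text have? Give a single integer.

Hunk 1: at line 2 remove [zxvk,dbh] add [ubjp,lsdlk,opmck] -> 12 lines: rersv zbni buo ubjp lsdlk opmck tjib fahx exvv zxk aoft vzumz
Hunk 2: at line 2 remove [buo,ubjp] add [djdc,syqyn] -> 12 lines: rersv zbni djdc syqyn lsdlk opmck tjib fahx exvv zxk aoft vzumz
Hunk 3: at line 1 remove [zbni,djdc] add [frav,laua,mhrkl] -> 13 lines: rersv frav laua mhrkl syqyn lsdlk opmck tjib fahx exvv zxk aoft vzumz
Hunk 4: at line 3 remove [syqyn] add [putby,gkmx,vllo] -> 15 lines: rersv frav laua mhrkl putby gkmx vllo lsdlk opmck tjib fahx exvv zxk aoft vzumz
Hunk 5: at line 1 remove [laua] add [jrur,mon,ppirg] -> 17 lines: rersv frav jrur mon ppirg mhrkl putby gkmx vllo lsdlk opmck tjib fahx exvv zxk aoft vzumz
Final line count: 17

Answer: 17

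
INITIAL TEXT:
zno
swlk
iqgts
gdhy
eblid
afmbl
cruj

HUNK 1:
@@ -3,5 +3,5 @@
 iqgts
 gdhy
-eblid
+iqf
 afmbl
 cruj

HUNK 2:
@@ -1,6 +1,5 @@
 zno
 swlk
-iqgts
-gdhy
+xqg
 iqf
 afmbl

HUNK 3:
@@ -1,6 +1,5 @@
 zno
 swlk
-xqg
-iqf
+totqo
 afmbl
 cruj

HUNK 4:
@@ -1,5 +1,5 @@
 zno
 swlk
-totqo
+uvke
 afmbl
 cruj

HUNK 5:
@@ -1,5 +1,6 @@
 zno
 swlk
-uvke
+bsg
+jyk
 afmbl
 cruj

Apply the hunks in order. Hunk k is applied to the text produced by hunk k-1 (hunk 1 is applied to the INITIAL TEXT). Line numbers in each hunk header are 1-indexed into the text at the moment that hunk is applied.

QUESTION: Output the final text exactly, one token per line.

Hunk 1: at line 3 remove [eblid] add [iqf] -> 7 lines: zno swlk iqgts gdhy iqf afmbl cruj
Hunk 2: at line 1 remove [iqgts,gdhy] add [xqg] -> 6 lines: zno swlk xqg iqf afmbl cruj
Hunk 3: at line 1 remove [xqg,iqf] add [totqo] -> 5 lines: zno swlk totqo afmbl cruj
Hunk 4: at line 1 remove [totqo] add [uvke] -> 5 lines: zno swlk uvke afmbl cruj
Hunk 5: at line 1 remove [uvke] add [bsg,jyk] -> 6 lines: zno swlk bsg jyk afmbl cruj

Answer: zno
swlk
bsg
jyk
afmbl
cruj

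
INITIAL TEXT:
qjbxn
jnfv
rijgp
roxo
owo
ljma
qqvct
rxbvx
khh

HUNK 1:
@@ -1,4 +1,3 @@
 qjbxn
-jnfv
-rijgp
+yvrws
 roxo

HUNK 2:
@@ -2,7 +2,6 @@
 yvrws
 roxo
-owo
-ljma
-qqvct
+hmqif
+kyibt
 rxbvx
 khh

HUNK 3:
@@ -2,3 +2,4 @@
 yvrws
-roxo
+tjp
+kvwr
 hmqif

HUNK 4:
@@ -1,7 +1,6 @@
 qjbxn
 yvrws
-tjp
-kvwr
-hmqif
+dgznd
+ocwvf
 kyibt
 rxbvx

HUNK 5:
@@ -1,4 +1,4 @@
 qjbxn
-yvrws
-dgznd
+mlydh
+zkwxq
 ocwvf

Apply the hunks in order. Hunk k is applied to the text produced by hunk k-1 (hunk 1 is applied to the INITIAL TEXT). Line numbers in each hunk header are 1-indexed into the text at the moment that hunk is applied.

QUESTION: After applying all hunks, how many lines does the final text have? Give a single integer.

Hunk 1: at line 1 remove [jnfv,rijgp] add [yvrws] -> 8 lines: qjbxn yvrws roxo owo ljma qqvct rxbvx khh
Hunk 2: at line 2 remove [owo,ljma,qqvct] add [hmqif,kyibt] -> 7 lines: qjbxn yvrws roxo hmqif kyibt rxbvx khh
Hunk 3: at line 2 remove [roxo] add [tjp,kvwr] -> 8 lines: qjbxn yvrws tjp kvwr hmqif kyibt rxbvx khh
Hunk 4: at line 1 remove [tjp,kvwr,hmqif] add [dgznd,ocwvf] -> 7 lines: qjbxn yvrws dgznd ocwvf kyibt rxbvx khh
Hunk 5: at line 1 remove [yvrws,dgznd] add [mlydh,zkwxq] -> 7 lines: qjbxn mlydh zkwxq ocwvf kyibt rxbvx khh
Final line count: 7

Answer: 7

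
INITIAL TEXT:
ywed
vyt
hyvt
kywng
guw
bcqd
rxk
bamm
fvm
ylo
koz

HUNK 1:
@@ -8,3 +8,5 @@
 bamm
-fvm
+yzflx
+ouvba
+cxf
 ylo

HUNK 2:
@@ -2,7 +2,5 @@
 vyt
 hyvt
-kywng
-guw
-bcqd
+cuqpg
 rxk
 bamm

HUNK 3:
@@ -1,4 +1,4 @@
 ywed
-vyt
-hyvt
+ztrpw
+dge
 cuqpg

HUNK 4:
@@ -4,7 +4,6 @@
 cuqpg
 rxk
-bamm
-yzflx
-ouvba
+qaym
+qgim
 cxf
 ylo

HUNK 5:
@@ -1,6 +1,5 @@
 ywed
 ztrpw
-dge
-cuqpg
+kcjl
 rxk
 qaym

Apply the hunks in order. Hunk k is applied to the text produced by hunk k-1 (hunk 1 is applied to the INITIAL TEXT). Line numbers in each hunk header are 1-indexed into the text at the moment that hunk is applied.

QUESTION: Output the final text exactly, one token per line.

Answer: ywed
ztrpw
kcjl
rxk
qaym
qgim
cxf
ylo
koz

Derivation:
Hunk 1: at line 8 remove [fvm] add [yzflx,ouvba,cxf] -> 13 lines: ywed vyt hyvt kywng guw bcqd rxk bamm yzflx ouvba cxf ylo koz
Hunk 2: at line 2 remove [kywng,guw,bcqd] add [cuqpg] -> 11 lines: ywed vyt hyvt cuqpg rxk bamm yzflx ouvba cxf ylo koz
Hunk 3: at line 1 remove [vyt,hyvt] add [ztrpw,dge] -> 11 lines: ywed ztrpw dge cuqpg rxk bamm yzflx ouvba cxf ylo koz
Hunk 4: at line 4 remove [bamm,yzflx,ouvba] add [qaym,qgim] -> 10 lines: ywed ztrpw dge cuqpg rxk qaym qgim cxf ylo koz
Hunk 5: at line 1 remove [dge,cuqpg] add [kcjl] -> 9 lines: ywed ztrpw kcjl rxk qaym qgim cxf ylo koz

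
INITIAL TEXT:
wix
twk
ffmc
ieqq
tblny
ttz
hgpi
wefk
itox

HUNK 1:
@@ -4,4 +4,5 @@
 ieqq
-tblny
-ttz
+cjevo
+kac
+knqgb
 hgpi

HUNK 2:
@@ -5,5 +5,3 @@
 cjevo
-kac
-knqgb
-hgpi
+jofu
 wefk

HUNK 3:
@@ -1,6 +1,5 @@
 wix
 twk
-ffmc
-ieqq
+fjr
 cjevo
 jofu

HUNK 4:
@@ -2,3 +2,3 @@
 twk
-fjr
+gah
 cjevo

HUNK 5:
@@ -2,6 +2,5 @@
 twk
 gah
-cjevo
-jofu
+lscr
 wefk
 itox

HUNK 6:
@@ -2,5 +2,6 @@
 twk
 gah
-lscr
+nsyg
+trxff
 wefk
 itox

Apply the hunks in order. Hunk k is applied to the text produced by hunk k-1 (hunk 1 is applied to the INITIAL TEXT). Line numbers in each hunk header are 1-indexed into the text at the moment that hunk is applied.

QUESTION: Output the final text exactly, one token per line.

Hunk 1: at line 4 remove [tblny,ttz] add [cjevo,kac,knqgb] -> 10 lines: wix twk ffmc ieqq cjevo kac knqgb hgpi wefk itox
Hunk 2: at line 5 remove [kac,knqgb,hgpi] add [jofu] -> 8 lines: wix twk ffmc ieqq cjevo jofu wefk itox
Hunk 3: at line 1 remove [ffmc,ieqq] add [fjr] -> 7 lines: wix twk fjr cjevo jofu wefk itox
Hunk 4: at line 2 remove [fjr] add [gah] -> 7 lines: wix twk gah cjevo jofu wefk itox
Hunk 5: at line 2 remove [cjevo,jofu] add [lscr] -> 6 lines: wix twk gah lscr wefk itox
Hunk 6: at line 2 remove [lscr] add [nsyg,trxff] -> 7 lines: wix twk gah nsyg trxff wefk itox

Answer: wix
twk
gah
nsyg
trxff
wefk
itox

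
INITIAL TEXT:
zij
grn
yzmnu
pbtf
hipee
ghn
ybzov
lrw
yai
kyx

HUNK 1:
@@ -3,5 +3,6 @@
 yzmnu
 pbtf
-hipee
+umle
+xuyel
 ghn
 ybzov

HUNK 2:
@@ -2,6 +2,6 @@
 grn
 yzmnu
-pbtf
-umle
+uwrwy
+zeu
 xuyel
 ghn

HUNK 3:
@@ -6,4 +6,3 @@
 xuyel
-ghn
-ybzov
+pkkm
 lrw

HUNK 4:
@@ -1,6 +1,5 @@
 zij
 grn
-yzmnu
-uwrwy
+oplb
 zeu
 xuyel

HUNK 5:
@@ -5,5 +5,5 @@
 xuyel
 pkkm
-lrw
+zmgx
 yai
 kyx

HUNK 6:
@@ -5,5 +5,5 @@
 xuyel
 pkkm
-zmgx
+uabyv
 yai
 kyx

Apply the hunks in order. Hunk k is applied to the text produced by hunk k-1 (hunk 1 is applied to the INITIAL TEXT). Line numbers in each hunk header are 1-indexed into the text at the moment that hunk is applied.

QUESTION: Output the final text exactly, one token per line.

Answer: zij
grn
oplb
zeu
xuyel
pkkm
uabyv
yai
kyx

Derivation:
Hunk 1: at line 3 remove [hipee] add [umle,xuyel] -> 11 lines: zij grn yzmnu pbtf umle xuyel ghn ybzov lrw yai kyx
Hunk 2: at line 2 remove [pbtf,umle] add [uwrwy,zeu] -> 11 lines: zij grn yzmnu uwrwy zeu xuyel ghn ybzov lrw yai kyx
Hunk 3: at line 6 remove [ghn,ybzov] add [pkkm] -> 10 lines: zij grn yzmnu uwrwy zeu xuyel pkkm lrw yai kyx
Hunk 4: at line 1 remove [yzmnu,uwrwy] add [oplb] -> 9 lines: zij grn oplb zeu xuyel pkkm lrw yai kyx
Hunk 5: at line 5 remove [lrw] add [zmgx] -> 9 lines: zij grn oplb zeu xuyel pkkm zmgx yai kyx
Hunk 6: at line 5 remove [zmgx] add [uabyv] -> 9 lines: zij grn oplb zeu xuyel pkkm uabyv yai kyx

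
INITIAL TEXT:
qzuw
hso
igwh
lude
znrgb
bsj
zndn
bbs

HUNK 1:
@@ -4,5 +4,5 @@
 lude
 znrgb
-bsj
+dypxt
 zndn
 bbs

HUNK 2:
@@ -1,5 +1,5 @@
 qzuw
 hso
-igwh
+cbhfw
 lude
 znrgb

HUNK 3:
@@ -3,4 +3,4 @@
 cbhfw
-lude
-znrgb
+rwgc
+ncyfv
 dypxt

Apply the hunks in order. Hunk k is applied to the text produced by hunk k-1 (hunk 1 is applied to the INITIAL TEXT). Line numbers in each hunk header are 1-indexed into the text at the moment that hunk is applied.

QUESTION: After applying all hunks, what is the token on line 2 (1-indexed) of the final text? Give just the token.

Answer: hso

Derivation:
Hunk 1: at line 4 remove [bsj] add [dypxt] -> 8 lines: qzuw hso igwh lude znrgb dypxt zndn bbs
Hunk 2: at line 1 remove [igwh] add [cbhfw] -> 8 lines: qzuw hso cbhfw lude znrgb dypxt zndn bbs
Hunk 3: at line 3 remove [lude,znrgb] add [rwgc,ncyfv] -> 8 lines: qzuw hso cbhfw rwgc ncyfv dypxt zndn bbs
Final line 2: hso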